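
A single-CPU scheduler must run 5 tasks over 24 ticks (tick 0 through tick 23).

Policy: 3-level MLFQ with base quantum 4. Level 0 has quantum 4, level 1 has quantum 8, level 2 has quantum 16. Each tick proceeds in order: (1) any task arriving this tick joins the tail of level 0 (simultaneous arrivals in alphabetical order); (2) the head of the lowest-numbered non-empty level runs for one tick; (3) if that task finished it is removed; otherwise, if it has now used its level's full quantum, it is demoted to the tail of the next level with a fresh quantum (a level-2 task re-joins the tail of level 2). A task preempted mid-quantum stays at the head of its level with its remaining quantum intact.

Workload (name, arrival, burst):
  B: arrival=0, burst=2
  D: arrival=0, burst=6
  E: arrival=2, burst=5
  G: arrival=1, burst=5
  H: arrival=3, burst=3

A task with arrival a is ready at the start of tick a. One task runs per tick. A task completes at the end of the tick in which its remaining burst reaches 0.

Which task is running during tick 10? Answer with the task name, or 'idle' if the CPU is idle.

running at tick 10 = E

t=0: L0/L1/L2 = BD/-/- → run B
t=1: L0/L1/L2 = BDG/-/- → run B
t=2: L0/L1/L2 = DGE/-/- → run D
t=3: L0/L1/L2 = DGEH/-/- → run D
t=4: L0/L1/L2 = DGEH/-/- → run D
t=5: L0/L1/L2 = DGEH/-/- → run D
t=6: L0/L1/L2 = GEH/D/- → run G
t=7: L0/L1/L2 = GEH/D/- → run G
t=8: L0/L1/L2 = GEH/D/- → run G
t=9: L0/L1/L2 = GEH/D/- → run G
t=10: L0/L1/L2 = EH/DG/- → run E
t=11: L0/L1/L2 = EH/DG/- → run E
t=12: L0/L1/L2 = EH/DG/- → run E
t=13: L0/L1/L2 = EH/DG/- → run E
t=14: L0/L1/L2 = H/DGE/- → run H
t=15: L0/L1/L2 = H/DGE/- → run H
t=16: L0/L1/L2 = H/DGE/- → run H
t=17: L0/L1/L2 = -/DGE/- → run D
t=18: L0/L1/L2 = -/DGE/- → run D
t=19: L0/L1/L2 = -/GE/- → run G
t=20: L0/L1/L2 = -/E/- → run E
t=21: (idle)
t=22: (idle)
t=23: (idle)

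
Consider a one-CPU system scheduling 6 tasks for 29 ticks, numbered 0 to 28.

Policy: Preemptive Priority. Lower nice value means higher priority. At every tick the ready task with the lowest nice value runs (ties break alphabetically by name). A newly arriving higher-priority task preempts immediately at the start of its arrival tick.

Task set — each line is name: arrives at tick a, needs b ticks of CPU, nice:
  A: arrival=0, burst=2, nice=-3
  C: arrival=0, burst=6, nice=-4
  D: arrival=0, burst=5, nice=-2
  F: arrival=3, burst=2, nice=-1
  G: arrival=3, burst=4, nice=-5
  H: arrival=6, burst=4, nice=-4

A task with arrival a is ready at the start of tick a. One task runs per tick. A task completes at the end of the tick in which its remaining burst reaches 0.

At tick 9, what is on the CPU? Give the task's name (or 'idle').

t=0: ready={A,C,D} → run C
t=1: ready={A,C,D} → run C
t=2: ready={A,C,D} → run C
t=3: ready={A,C,D,F,G} → run G
t=4: ready={A,C,D,F,G} → run G
t=5: ready={A,C,D,F,G} → run G
t=6: ready={A,C,D,F,G,H} → run G
t=7: ready={A,C,D,F,H} → run C
t=8: ready={A,C,D,F,H} → run C
t=9: ready={A,C,D,F,H} → run C
t=10: ready={A,D,F,H} → run H
t=11: ready={A,D,F,H} → run H
t=12: ready={A,D,F,H} → run H
t=13: ready={A,D,F,H} → run H
t=14: ready={A,D,F} → run A
t=15: ready={A,D,F} → run A
t=16: ready={D,F} → run D
t=17: ready={D,F} → run D
t=18: ready={D,F} → run D
t=19: ready={D,F} → run D
t=20: ready={D,F} → run D
t=21: ready={F} → run F
t=22: ready={F} → run F
t=23: (idle)
t=24: (idle)
t=25: (idle)
t=26: (idle)
t=27: (idle)
t=28: (idle)

running at tick 9 = C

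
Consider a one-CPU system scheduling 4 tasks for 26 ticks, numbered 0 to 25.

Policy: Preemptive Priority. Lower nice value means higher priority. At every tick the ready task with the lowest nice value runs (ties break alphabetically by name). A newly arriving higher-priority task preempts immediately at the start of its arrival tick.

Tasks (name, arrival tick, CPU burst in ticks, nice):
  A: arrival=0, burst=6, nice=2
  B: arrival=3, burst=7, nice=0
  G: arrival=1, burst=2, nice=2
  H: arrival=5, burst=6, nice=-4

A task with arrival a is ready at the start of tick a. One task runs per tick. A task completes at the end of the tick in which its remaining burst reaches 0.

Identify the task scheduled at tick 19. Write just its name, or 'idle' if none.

running at tick 19 = G

t=0: ready={A} → run A
t=1: ready={A,G} → run A
t=2: ready={A,G} → run A
t=3: ready={A,B,G} → run B
t=4: ready={A,B,G} → run B
t=5: ready={A,B,G,H} → run H
t=6: ready={A,B,G,H} → run H
t=7: ready={A,B,G,H} → run H
t=8: ready={A,B,G,H} → run H
t=9: ready={A,B,G,H} → run H
t=10: ready={A,B,G,H} → run H
t=11: ready={A,B,G} → run B
t=12: ready={A,B,G} → run B
t=13: ready={A,B,G} → run B
t=14: ready={A,B,G} → run B
t=15: ready={A,B,G} → run B
t=16: ready={A,G} → run A
t=17: ready={A,G} → run A
t=18: ready={A,G} → run A
t=19: ready={G} → run G
t=20: ready={G} → run G
t=21: (idle)
t=22: (idle)
t=23: (idle)
t=24: (idle)
t=25: (idle)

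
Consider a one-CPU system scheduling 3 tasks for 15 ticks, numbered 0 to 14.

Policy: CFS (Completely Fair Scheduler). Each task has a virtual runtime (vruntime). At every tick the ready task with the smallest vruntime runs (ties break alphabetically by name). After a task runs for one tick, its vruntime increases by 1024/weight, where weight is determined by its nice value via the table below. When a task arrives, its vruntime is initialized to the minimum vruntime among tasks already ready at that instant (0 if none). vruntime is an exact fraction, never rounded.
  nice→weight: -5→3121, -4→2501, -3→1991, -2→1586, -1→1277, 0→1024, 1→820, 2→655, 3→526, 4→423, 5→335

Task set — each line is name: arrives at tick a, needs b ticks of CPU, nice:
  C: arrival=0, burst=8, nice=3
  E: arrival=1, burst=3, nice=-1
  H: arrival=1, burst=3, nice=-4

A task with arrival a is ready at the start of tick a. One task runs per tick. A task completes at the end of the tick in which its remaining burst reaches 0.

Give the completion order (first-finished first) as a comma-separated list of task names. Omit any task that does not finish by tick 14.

completion order = H, E, C

t=0: vr[C=0] → run C
t=1: vr[C=512/263 E=512/263 H=512/263] → run C
t=2: vr[C=1024/263 E=512/263 H=512/263] → run E
t=3: vr[C=1024/263 E=923136/335851 H=512/263] → run H
t=4: vr[C=1024/263 E=923136/335851 H=1549824/657763] → run H
t=5: vr[C=1024/263 E=923136/335851 H=1819136/657763] → run E
t=6: vr[C=1024/263 E=1192448/335851 H=1819136/657763] → run H
t=7: vr[C=1024/263 E=1192448/335851] → run E
t=8: vr[C=1024/263] → run C
t=9: vr[C=1536/263] → run C
t=10: vr[C=2048/263] → run C
t=11: vr[C=2560/263] → run C
t=12: vr[C=3072/263] → run C
t=13: vr[C=3584/263] → run C
t=14: (idle)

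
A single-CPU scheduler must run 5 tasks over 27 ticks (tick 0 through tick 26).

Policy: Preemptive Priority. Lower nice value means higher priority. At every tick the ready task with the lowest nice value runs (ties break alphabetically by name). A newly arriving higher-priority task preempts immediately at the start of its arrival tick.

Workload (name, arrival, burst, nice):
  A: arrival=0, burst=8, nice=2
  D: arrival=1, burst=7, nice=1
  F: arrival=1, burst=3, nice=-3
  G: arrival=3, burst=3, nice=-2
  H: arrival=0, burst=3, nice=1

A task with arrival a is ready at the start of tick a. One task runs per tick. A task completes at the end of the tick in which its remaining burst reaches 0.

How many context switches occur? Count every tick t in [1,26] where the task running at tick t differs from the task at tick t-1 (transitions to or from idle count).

t=0: ready={A,H} → run H
t=1: ready={A,D,F,H} → run F
t=2: ready={A,D,F,H} → run F
t=3: ready={A,D,F,G,H} → run F
t=4: ready={A,D,G,H} → run G
t=5: ready={A,D,G,H} → run G
t=6: ready={A,D,G,H} → run G
t=7: ready={A,D,H} → run D
t=8: ready={A,D,H} → run D
t=9: ready={A,D,H} → run D
t=10: ready={A,D,H} → run D
t=11: ready={A,D,H} → run D
t=12: ready={A,D,H} → run D
t=13: ready={A,D,H} → run D
t=14: ready={A,H} → run H
t=15: ready={A,H} → run H
t=16: ready={A} → run A
t=17: ready={A} → run A
t=18: ready={A} → run A
t=19: ready={A} → run A
t=20: ready={A} → run A
t=21: ready={A} → run A
t=22: ready={A} → run A
t=23: ready={A} → run A
t=24: (idle)
t=25: (idle)
t=26: (idle)

context switches = 6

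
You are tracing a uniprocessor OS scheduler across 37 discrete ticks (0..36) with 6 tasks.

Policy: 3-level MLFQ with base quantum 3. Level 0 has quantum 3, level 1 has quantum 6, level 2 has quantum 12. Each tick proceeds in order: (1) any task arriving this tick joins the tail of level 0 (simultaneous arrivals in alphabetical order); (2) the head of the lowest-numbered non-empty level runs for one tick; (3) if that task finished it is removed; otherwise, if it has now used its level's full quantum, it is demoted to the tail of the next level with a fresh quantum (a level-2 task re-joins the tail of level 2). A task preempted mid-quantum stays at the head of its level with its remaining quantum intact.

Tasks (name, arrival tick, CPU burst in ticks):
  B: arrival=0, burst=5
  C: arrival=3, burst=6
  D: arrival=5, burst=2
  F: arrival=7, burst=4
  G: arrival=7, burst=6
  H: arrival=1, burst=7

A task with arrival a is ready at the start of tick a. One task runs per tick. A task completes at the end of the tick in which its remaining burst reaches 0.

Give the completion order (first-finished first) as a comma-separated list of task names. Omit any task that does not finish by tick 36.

completion order = D, B, H, C, F, G

t=0: L0/L1/L2 = B/-/- → run B
t=1: L0/L1/L2 = BH/-/- → run B
t=2: L0/L1/L2 = BH/-/- → run B
t=3: L0/L1/L2 = HC/B/- → run H
t=4: L0/L1/L2 = HC/B/- → run H
t=5: L0/L1/L2 = HCD/B/- → run H
t=6: L0/L1/L2 = CD/BH/- → run C
t=7: L0/L1/L2 = CDFG/BH/- → run C
t=8: L0/L1/L2 = CDFG/BH/- → run C
t=9: L0/L1/L2 = DFG/BHC/- → run D
t=10: L0/L1/L2 = DFG/BHC/- → run D
t=11: L0/L1/L2 = FG/BHC/- → run F
t=12: L0/L1/L2 = FG/BHC/- → run F
t=13: L0/L1/L2 = FG/BHC/- → run F
t=14: L0/L1/L2 = G/BHCF/- → run G
t=15: L0/L1/L2 = G/BHCF/- → run G
t=16: L0/L1/L2 = G/BHCF/- → run G
t=17: L0/L1/L2 = -/BHCFG/- → run B
t=18: L0/L1/L2 = -/BHCFG/- → run B
t=19: L0/L1/L2 = -/HCFG/- → run H
t=20: L0/L1/L2 = -/HCFG/- → run H
t=21: L0/L1/L2 = -/HCFG/- → run H
t=22: L0/L1/L2 = -/HCFG/- → run H
t=23: L0/L1/L2 = -/CFG/- → run C
t=24: L0/L1/L2 = -/CFG/- → run C
t=25: L0/L1/L2 = -/CFG/- → run C
t=26: L0/L1/L2 = -/FG/- → run F
t=27: L0/L1/L2 = -/G/- → run G
t=28: L0/L1/L2 = -/G/- → run G
t=29: L0/L1/L2 = -/G/- → run G
t=30: (idle)
t=31: (idle)
t=32: (idle)
t=33: (idle)
t=34: (idle)
t=35: (idle)
t=36: (idle)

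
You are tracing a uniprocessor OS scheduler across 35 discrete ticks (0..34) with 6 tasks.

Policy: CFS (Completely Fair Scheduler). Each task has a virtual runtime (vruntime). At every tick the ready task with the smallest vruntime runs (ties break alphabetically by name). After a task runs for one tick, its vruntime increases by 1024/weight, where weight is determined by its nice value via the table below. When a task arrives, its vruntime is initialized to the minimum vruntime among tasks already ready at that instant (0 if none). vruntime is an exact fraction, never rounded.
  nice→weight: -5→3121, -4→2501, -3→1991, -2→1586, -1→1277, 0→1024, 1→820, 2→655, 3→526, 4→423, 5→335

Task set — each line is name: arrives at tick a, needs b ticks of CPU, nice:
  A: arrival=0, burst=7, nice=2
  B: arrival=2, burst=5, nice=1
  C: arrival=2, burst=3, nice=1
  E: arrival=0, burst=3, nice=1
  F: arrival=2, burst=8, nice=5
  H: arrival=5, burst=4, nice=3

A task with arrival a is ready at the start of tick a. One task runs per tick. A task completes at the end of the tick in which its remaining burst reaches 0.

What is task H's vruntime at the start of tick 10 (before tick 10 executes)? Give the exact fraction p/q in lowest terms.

vruntime(H, start of tick 10) = 172288/53915

t=0: vr[A=0 E=0] → run A
t=1: vr[A=1024/655 E=0] → run E
t=2: vr[A=1024/655 B=256/205 C=256/205 E=256/205 F=256/205] → run B
t=3: vr[A=1024/655 B=512/205 C=256/205 E=256/205 F=256/205] → run C
t=4: vr[A=1024/655 B=512/205 C=512/205 E=256/205 F=256/205] → run E
t=5: vr[A=1024/655 B=512/205 C=512/205 E=512/205 F=256/205 H=256/205] → run F
t=6: vr[A=1024/655 B=512/205 C=512/205 E=512/205 F=59136/13735 H=256/205] → run H
t=7: vr[A=1024/655 B=512/205 C=512/205 E=512/205 F=59136/13735 H=172288/53915] → run A
t=8: vr[A=2048/655 B=512/205 C=512/205 E=512/205 F=59136/13735 H=172288/53915] → run B
t=9: vr[A=2048/655 B=768/205 C=512/205 E=512/205 F=59136/13735 H=172288/53915] → run C
t=10: vr[A=2048/655 B=768/205 C=768/205 E=512/205 F=59136/13735 H=172288/53915] → run E
t=11: vr[A=2048/655 B=768/205 C=768/205 F=59136/13735 H=172288/53915] → run A
t=12: vr[A=3072/655 B=768/205 C=768/205 F=59136/13735 H=172288/53915] → run H
t=13: vr[A=3072/655 B=768/205 C=768/205 F=59136/13735 H=277248/53915] → run B
t=14: vr[A=3072/655 B=1024/205 C=768/205 F=59136/13735 H=277248/53915] → run C
t=15: vr[A=3072/655 B=1024/205 F=59136/13735 H=277248/53915] → run F
t=16: vr[A=3072/655 B=1024/205 F=20224/2747 H=277248/53915] → run A
t=17: vr[A=4096/655 B=1024/205 F=20224/2747 H=277248/53915] → run B
t=18: vr[A=4096/655 B=256/41 F=20224/2747 H=277248/53915] → run H
t=19: vr[A=4096/655 B=256/41 F=20224/2747 H=382208/53915] → run B
t=20: vr[A=4096/655 F=20224/2747 H=382208/53915] → run A
t=21: vr[A=1024/131 F=20224/2747 H=382208/53915] → run H
t=22: vr[A=1024/131 F=20224/2747] → run F
t=23: vr[A=1024/131 F=143104/13735] → run A
t=24: vr[A=6144/655 F=143104/13735] → run A
t=25: vr[F=143104/13735] → run F
t=26: vr[F=185088/13735] → run F
t=27: vr[F=227072/13735] → run F
t=28: vr[F=269056/13735] → run F
t=29: vr[F=62208/2747] → run F
t=30: (idle)
t=31: (idle)
t=32: (idle)
t=33: (idle)
t=34: (idle)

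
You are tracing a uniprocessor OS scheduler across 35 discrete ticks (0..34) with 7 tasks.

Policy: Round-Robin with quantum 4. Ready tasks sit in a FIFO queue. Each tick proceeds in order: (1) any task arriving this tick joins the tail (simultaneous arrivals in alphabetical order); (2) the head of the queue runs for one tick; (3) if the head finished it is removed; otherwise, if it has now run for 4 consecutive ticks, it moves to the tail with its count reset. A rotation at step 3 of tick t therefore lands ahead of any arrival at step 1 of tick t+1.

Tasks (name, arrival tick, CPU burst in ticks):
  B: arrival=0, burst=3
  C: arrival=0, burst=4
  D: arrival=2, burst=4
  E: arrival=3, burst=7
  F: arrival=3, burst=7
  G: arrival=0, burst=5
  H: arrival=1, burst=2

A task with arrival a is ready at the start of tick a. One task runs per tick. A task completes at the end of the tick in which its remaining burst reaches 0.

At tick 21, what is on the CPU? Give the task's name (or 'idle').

running at tick 21 = F

t=0: queue=[B,C,G] q_used=0 → run B
t=1: queue=[B,C,G,H] q_used=1 → run B
t=2: queue=[B,C,G,H,D] q_used=2 → run B
t=3: queue=[C,G,H,D,E,F] q_used=0 → run C
t=4: queue=[C,G,H,D,E,F] q_used=1 → run C
t=5: queue=[C,G,H,D,E,F] q_used=2 → run C
t=6: queue=[C,G,H,D,E,F] q_used=3 → run C
t=7: queue=[G,H,D,E,F] q_used=0 → run G
t=8: queue=[G,H,D,E,F] q_used=1 → run G
t=9: queue=[G,H,D,E,F] q_used=2 → run G
t=10: queue=[G,H,D,E,F] q_used=3 → run G
t=11: queue=[H,D,E,F,G] q_used=0 → run H
t=12: queue=[H,D,E,F,G] q_used=1 → run H
t=13: queue=[D,E,F,G] q_used=0 → run D
t=14: queue=[D,E,F,G] q_used=1 → run D
t=15: queue=[D,E,F,G] q_used=2 → run D
t=16: queue=[D,E,F,G] q_used=3 → run D
t=17: queue=[E,F,G] q_used=0 → run E
t=18: queue=[E,F,G] q_used=1 → run E
t=19: queue=[E,F,G] q_used=2 → run E
t=20: queue=[E,F,G] q_used=3 → run E
t=21: queue=[F,G,E] q_used=0 → run F
t=22: queue=[F,G,E] q_used=1 → run F
t=23: queue=[F,G,E] q_used=2 → run F
t=24: queue=[F,G,E] q_used=3 → run F
t=25: queue=[G,E,F] q_used=0 → run G
t=26: queue=[E,F] q_used=0 → run E
t=27: queue=[E,F] q_used=1 → run E
t=28: queue=[E,F] q_used=2 → run E
t=29: queue=[F] q_used=0 → run F
t=30: queue=[F] q_used=1 → run F
t=31: queue=[F] q_used=2 → run F
t=32: (idle)
t=33: (idle)
t=34: (idle)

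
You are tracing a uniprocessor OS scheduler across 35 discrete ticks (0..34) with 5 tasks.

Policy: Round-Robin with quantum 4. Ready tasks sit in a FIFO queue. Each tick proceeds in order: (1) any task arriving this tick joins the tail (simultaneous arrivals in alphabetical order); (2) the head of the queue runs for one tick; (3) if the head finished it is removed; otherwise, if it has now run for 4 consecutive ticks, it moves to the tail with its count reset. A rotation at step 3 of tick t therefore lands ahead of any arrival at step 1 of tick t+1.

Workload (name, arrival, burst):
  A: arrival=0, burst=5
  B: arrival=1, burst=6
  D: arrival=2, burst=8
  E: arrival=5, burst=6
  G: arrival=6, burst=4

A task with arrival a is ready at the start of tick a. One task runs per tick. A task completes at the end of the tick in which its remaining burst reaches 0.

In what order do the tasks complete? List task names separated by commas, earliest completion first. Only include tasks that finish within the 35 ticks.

completion order = A, G, B, D, E

t=0: queue=[A] q_used=0 → run A
t=1: queue=[A,B] q_used=1 → run A
t=2: queue=[A,B,D] q_used=2 → run A
t=3: queue=[A,B,D] q_used=3 → run A
t=4: queue=[B,D,A] q_used=0 → run B
t=5: queue=[B,D,A,E] q_used=1 → run B
t=6: queue=[B,D,A,E,G] q_used=2 → run B
t=7: queue=[B,D,A,E,G] q_used=3 → run B
t=8: queue=[D,A,E,G,B] q_used=0 → run D
t=9: queue=[D,A,E,G,B] q_used=1 → run D
t=10: queue=[D,A,E,G,B] q_used=2 → run D
t=11: queue=[D,A,E,G,B] q_used=3 → run D
t=12: queue=[A,E,G,B,D] q_used=0 → run A
t=13: queue=[E,G,B,D] q_used=0 → run E
t=14: queue=[E,G,B,D] q_used=1 → run E
t=15: queue=[E,G,B,D] q_used=2 → run E
t=16: queue=[E,G,B,D] q_used=3 → run E
t=17: queue=[G,B,D,E] q_used=0 → run G
t=18: queue=[G,B,D,E] q_used=1 → run G
t=19: queue=[G,B,D,E] q_used=2 → run G
t=20: queue=[G,B,D,E] q_used=3 → run G
t=21: queue=[B,D,E] q_used=0 → run B
t=22: queue=[B,D,E] q_used=1 → run B
t=23: queue=[D,E] q_used=0 → run D
t=24: queue=[D,E] q_used=1 → run D
t=25: queue=[D,E] q_used=2 → run D
t=26: queue=[D,E] q_used=3 → run D
t=27: queue=[E] q_used=0 → run E
t=28: queue=[E] q_used=1 → run E
t=29: (idle)
t=30: (idle)
t=31: (idle)
t=32: (idle)
t=33: (idle)
t=34: (idle)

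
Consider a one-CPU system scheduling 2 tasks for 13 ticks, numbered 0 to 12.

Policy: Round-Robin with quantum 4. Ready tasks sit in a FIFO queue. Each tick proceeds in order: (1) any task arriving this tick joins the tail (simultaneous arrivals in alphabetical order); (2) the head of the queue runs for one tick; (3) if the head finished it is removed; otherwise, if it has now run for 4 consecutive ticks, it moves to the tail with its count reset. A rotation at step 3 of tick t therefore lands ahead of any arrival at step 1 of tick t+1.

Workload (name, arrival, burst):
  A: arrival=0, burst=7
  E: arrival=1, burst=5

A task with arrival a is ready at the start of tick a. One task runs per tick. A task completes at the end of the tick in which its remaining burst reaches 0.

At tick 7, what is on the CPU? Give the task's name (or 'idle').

t=0: queue=[A] q_used=0 → run A
t=1: queue=[A,E] q_used=1 → run A
t=2: queue=[A,E] q_used=2 → run A
t=3: queue=[A,E] q_used=3 → run A
t=4: queue=[E,A] q_used=0 → run E
t=5: queue=[E,A] q_used=1 → run E
t=6: queue=[E,A] q_used=2 → run E
t=7: queue=[E,A] q_used=3 → run E
t=8: queue=[A,E] q_used=0 → run A
t=9: queue=[A,E] q_used=1 → run A
t=10: queue=[A,E] q_used=2 → run A
t=11: queue=[E] q_used=0 → run E
t=12: (idle)

running at tick 7 = E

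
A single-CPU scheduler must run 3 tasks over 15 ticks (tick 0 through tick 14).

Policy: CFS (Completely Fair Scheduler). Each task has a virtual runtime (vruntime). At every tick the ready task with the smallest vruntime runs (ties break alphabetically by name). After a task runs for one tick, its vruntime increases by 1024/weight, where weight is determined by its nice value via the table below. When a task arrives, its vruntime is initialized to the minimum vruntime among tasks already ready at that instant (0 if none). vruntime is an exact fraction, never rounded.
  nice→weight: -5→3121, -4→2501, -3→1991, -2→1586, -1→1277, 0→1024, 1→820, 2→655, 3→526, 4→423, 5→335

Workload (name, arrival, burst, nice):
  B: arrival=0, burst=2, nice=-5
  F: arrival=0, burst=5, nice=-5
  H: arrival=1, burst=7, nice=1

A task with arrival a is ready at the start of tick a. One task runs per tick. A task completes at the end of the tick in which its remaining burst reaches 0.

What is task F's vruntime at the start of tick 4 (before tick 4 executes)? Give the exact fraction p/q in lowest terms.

t=0: vr[B=0 F=0] → run B
t=1: vr[B=1024/3121 F=0 H=0] → run F
t=2: vr[B=1024/3121 F=1024/3121 H=0] → run H
t=3: vr[B=1024/3121 F=1024/3121 H=256/205] → run B
t=4: vr[F=1024/3121 H=256/205] → run F
t=5: vr[F=2048/3121 H=256/205] → run F
t=6: vr[F=3072/3121 H=256/205] → run F
t=7: vr[F=4096/3121 H=256/205] → run H
t=8: vr[F=4096/3121 H=512/205] → run F
t=9: vr[H=512/205] → run H
t=10: vr[H=768/205] → run H
t=11: vr[H=1024/205] → run H
t=12: vr[H=256/41] → run H
t=13: vr[H=1536/205] → run H
t=14: (idle)

vruntime(F, start of tick 4) = 1024/3121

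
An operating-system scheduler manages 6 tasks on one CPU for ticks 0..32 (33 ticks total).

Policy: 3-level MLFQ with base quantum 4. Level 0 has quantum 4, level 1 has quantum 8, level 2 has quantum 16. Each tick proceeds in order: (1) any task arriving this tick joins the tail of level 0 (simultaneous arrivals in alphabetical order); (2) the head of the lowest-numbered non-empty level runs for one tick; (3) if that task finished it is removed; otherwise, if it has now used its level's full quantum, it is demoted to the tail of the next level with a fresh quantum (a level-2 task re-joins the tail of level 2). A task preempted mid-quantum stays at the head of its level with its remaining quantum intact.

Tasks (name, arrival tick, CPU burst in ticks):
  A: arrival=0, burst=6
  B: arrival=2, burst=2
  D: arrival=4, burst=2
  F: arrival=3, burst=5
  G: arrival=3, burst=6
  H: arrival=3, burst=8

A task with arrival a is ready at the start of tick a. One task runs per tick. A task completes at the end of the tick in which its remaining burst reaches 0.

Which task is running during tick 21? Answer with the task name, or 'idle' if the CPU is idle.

running at tick 21 = A

t=0: L0/L1/L2 = A/-/- → run A
t=1: L0/L1/L2 = A/-/- → run A
t=2: L0/L1/L2 = AB/-/- → run A
t=3: L0/L1/L2 = ABFGH/-/- → run A
t=4: L0/L1/L2 = BFGHD/A/- → run B
t=5: L0/L1/L2 = BFGHD/A/- → run B
t=6: L0/L1/L2 = FGHD/A/- → run F
t=7: L0/L1/L2 = FGHD/A/- → run F
t=8: L0/L1/L2 = FGHD/A/- → run F
t=9: L0/L1/L2 = FGHD/A/- → run F
t=10: L0/L1/L2 = GHD/AF/- → run G
t=11: L0/L1/L2 = GHD/AF/- → run G
t=12: L0/L1/L2 = GHD/AF/- → run G
t=13: L0/L1/L2 = GHD/AF/- → run G
t=14: L0/L1/L2 = HD/AFG/- → run H
t=15: L0/L1/L2 = HD/AFG/- → run H
t=16: L0/L1/L2 = HD/AFG/- → run H
t=17: L0/L1/L2 = HD/AFG/- → run H
t=18: L0/L1/L2 = D/AFGH/- → run D
t=19: L0/L1/L2 = D/AFGH/- → run D
t=20: L0/L1/L2 = -/AFGH/- → run A
t=21: L0/L1/L2 = -/AFGH/- → run A
t=22: L0/L1/L2 = -/FGH/- → run F
t=23: L0/L1/L2 = -/GH/- → run G
t=24: L0/L1/L2 = -/GH/- → run G
t=25: L0/L1/L2 = -/H/- → run H
t=26: L0/L1/L2 = -/H/- → run H
t=27: L0/L1/L2 = -/H/- → run H
t=28: L0/L1/L2 = -/H/- → run H
t=29: (idle)
t=30: (idle)
t=31: (idle)
t=32: (idle)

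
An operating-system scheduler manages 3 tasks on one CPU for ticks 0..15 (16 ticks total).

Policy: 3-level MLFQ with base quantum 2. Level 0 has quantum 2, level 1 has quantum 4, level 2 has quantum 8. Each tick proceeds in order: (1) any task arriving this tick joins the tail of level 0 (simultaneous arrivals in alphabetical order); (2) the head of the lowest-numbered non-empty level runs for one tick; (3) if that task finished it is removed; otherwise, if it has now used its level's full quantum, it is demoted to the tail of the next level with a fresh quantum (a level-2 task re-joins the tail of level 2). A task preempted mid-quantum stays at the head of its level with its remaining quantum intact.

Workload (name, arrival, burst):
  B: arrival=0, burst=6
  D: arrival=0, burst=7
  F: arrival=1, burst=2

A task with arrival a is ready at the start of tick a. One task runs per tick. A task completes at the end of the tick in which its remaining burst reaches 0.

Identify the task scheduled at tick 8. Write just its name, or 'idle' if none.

t=0: L0/L1/L2 = BD/-/- → run B
t=1: L0/L1/L2 = BDF/-/- → run B
t=2: L0/L1/L2 = DF/B/- → run D
t=3: L0/L1/L2 = DF/B/- → run D
t=4: L0/L1/L2 = F/BD/- → run F
t=5: L0/L1/L2 = F/BD/- → run F
t=6: L0/L1/L2 = -/BD/- → run B
t=7: L0/L1/L2 = -/BD/- → run B
t=8: L0/L1/L2 = -/BD/- → run B
t=9: L0/L1/L2 = -/BD/- → run B
t=10: L0/L1/L2 = -/D/- → run D
t=11: L0/L1/L2 = -/D/- → run D
t=12: L0/L1/L2 = -/D/- → run D
t=13: L0/L1/L2 = -/D/- → run D
t=14: L0/L1/L2 = -/-/D → run D
t=15: (idle)

running at tick 8 = B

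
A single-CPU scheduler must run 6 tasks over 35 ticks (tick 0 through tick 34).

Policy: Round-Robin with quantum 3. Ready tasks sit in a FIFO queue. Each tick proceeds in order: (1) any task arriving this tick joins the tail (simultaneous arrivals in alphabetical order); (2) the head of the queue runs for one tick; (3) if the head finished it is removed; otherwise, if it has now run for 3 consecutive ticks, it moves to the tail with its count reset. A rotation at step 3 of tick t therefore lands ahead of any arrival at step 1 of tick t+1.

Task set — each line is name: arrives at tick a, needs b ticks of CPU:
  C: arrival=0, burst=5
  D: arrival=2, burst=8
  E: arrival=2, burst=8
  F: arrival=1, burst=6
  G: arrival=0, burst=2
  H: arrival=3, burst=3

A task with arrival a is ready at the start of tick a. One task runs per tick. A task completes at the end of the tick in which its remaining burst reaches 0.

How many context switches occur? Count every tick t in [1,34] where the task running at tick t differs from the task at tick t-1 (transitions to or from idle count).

t=0: queue=[C,G] q_used=0 → run C
t=1: queue=[C,G,F] q_used=1 → run C
t=2: queue=[C,G,F,D,E] q_used=2 → run C
t=3: queue=[G,F,D,E,C,H] q_used=0 → run G
t=4: queue=[G,F,D,E,C,H] q_used=1 → run G
t=5: queue=[F,D,E,C,H] q_used=0 → run F
t=6: queue=[F,D,E,C,H] q_used=1 → run F
t=7: queue=[F,D,E,C,H] q_used=2 → run F
t=8: queue=[D,E,C,H,F] q_used=0 → run D
t=9: queue=[D,E,C,H,F] q_used=1 → run D
t=10: queue=[D,E,C,H,F] q_used=2 → run D
t=11: queue=[E,C,H,F,D] q_used=0 → run E
t=12: queue=[E,C,H,F,D] q_used=1 → run E
t=13: queue=[E,C,H,F,D] q_used=2 → run E
t=14: queue=[C,H,F,D,E] q_used=0 → run C
t=15: queue=[C,H,F,D,E] q_used=1 → run C
t=16: queue=[H,F,D,E] q_used=0 → run H
t=17: queue=[H,F,D,E] q_used=1 → run H
t=18: queue=[H,F,D,E] q_used=2 → run H
t=19: queue=[F,D,E] q_used=0 → run F
t=20: queue=[F,D,E] q_used=1 → run F
t=21: queue=[F,D,E] q_used=2 → run F
t=22: queue=[D,E] q_used=0 → run D
t=23: queue=[D,E] q_used=1 → run D
t=24: queue=[D,E] q_used=2 → run D
t=25: queue=[E,D] q_used=0 → run E
t=26: queue=[E,D] q_used=1 → run E
t=27: queue=[E,D] q_used=2 → run E
t=28: queue=[D,E] q_used=0 → run D
t=29: queue=[D,E] q_used=1 → run D
t=30: queue=[E] q_used=0 → run E
t=31: queue=[E] q_used=1 → run E
t=32: (idle)
t=33: (idle)
t=34: (idle)

context switches = 12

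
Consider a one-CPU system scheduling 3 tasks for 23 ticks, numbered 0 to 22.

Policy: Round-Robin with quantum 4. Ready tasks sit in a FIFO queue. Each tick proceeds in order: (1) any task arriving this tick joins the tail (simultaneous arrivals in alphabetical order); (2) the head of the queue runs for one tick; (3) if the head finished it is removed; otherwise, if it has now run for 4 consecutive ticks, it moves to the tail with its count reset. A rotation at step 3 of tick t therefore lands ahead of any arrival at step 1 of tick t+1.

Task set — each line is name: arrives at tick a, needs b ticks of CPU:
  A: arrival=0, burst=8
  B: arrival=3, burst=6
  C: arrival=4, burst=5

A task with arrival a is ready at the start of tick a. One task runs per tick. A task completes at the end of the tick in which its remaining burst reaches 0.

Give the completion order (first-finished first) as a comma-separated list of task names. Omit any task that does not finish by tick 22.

t=0: queue=[A] q_used=0 → run A
t=1: queue=[A] q_used=1 → run A
t=2: queue=[A] q_used=2 → run A
t=3: queue=[A,B] q_used=3 → run A
t=4: queue=[B,A,C] q_used=0 → run B
t=5: queue=[B,A,C] q_used=1 → run B
t=6: queue=[B,A,C] q_used=2 → run B
t=7: queue=[B,A,C] q_used=3 → run B
t=8: queue=[A,C,B] q_used=0 → run A
t=9: queue=[A,C,B] q_used=1 → run A
t=10: queue=[A,C,B] q_used=2 → run A
t=11: queue=[A,C,B] q_used=3 → run A
t=12: queue=[C,B] q_used=0 → run C
t=13: queue=[C,B] q_used=1 → run C
t=14: queue=[C,B] q_used=2 → run C
t=15: queue=[C,B] q_used=3 → run C
t=16: queue=[B,C] q_used=0 → run B
t=17: queue=[B,C] q_used=1 → run B
t=18: queue=[C] q_used=0 → run C
t=19: (idle)
t=20: (idle)
t=21: (idle)
t=22: (idle)

completion order = A, B, C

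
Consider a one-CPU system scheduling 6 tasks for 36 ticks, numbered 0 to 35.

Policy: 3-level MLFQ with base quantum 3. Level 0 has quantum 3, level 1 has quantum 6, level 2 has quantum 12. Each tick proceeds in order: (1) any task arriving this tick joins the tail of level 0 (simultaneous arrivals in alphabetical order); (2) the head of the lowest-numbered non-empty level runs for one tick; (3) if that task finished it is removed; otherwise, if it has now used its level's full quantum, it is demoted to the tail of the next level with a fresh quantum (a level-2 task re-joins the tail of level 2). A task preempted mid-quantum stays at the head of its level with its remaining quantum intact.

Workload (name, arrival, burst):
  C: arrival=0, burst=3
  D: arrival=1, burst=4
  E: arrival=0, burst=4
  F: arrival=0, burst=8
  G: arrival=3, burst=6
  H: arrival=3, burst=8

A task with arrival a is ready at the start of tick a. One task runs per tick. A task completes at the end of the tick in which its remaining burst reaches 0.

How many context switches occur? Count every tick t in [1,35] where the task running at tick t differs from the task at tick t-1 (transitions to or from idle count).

context switches = 11

t=0: L0/L1/L2 = CEF/-/- → run C
t=1: L0/L1/L2 = CEFD/-/- → run C
t=2: L0/L1/L2 = CEFD/-/- → run C
t=3: L0/L1/L2 = EFDGH/-/- → run E
t=4: L0/L1/L2 = EFDGH/-/- → run E
t=5: L0/L1/L2 = EFDGH/-/- → run E
t=6: L0/L1/L2 = FDGH/E/- → run F
t=7: L0/L1/L2 = FDGH/E/- → run F
t=8: L0/L1/L2 = FDGH/E/- → run F
t=9: L0/L1/L2 = DGH/EF/- → run D
t=10: L0/L1/L2 = DGH/EF/- → run D
t=11: L0/L1/L2 = DGH/EF/- → run D
t=12: L0/L1/L2 = GH/EFD/- → run G
t=13: L0/L1/L2 = GH/EFD/- → run G
t=14: L0/L1/L2 = GH/EFD/- → run G
t=15: L0/L1/L2 = H/EFDG/- → run H
t=16: L0/L1/L2 = H/EFDG/- → run H
t=17: L0/L1/L2 = H/EFDG/- → run H
t=18: L0/L1/L2 = -/EFDGH/- → run E
t=19: L0/L1/L2 = -/FDGH/- → run F
t=20: L0/L1/L2 = -/FDGH/- → run F
t=21: L0/L1/L2 = -/FDGH/- → run F
t=22: L0/L1/L2 = -/FDGH/- → run F
t=23: L0/L1/L2 = -/FDGH/- → run F
t=24: L0/L1/L2 = -/DGH/- → run D
t=25: L0/L1/L2 = -/GH/- → run G
t=26: L0/L1/L2 = -/GH/- → run G
t=27: L0/L1/L2 = -/GH/- → run G
t=28: L0/L1/L2 = -/H/- → run H
t=29: L0/L1/L2 = -/H/- → run H
t=30: L0/L1/L2 = -/H/- → run H
t=31: L0/L1/L2 = -/H/- → run H
t=32: L0/L1/L2 = -/H/- → run H
t=33: (idle)
t=34: (idle)
t=35: (idle)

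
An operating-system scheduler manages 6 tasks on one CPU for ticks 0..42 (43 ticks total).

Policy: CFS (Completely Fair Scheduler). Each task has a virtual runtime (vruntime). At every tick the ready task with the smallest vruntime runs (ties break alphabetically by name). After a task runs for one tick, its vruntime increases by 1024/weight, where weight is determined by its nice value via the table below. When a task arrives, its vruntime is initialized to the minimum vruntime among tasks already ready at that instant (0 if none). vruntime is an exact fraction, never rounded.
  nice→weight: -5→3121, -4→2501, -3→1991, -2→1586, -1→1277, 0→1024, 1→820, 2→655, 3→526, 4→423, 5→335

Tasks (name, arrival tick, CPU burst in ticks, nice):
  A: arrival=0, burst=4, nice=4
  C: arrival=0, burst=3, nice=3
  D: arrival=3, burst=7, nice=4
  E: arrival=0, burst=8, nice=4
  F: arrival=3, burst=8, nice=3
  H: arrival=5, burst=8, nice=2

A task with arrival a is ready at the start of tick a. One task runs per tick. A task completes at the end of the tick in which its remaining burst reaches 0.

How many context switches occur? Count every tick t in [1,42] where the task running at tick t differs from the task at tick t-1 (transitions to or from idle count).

context switches = 37

t=0: vr[A=0 C=0 E=0] → run A
t=1: vr[A=1024/423 C=0 E=0] → run C
t=2: vr[A=1024/423 C=512/263 E=0] → run E
t=3: vr[A=1024/423 C=512/263 D=512/263 E=1024/423 F=512/263] → run C
t=4: vr[A=1024/423 C=1024/263 D=512/263 E=1024/423 F=512/263] → run D
t=5: vr[A=1024/423 C=1024/263 D=485888/111249 E=1024/423 F=512/263 H=512/263] → run F
t=6: vr[A=1024/423 C=1024/263 D=485888/111249 E=1024/423 F=1024/263 H=512/263] → run H
t=7: vr[A=1024/423 C=1024/263 D=485888/111249 E=1024/423 F=1024/263 H=604672/172265] → run A
t=8: vr[A=2048/423 C=1024/263 D=485888/111249 E=1024/423 F=1024/263 H=604672/172265] → run E
t=9: vr[A=2048/423 C=1024/263 D=485888/111249 E=2048/423 F=1024/263 H=604672/172265] → run H
t=10: vr[A=2048/423 C=1024/263 D=485888/111249 E=2048/423 F=1024/263 H=873984/172265] → run C
t=11: vr[A=2048/423 D=485888/111249 E=2048/423 F=1024/263 H=873984/172265] → run F
t=12: vr[A=2048/423 D=485888/111249 E=2048/423 F=1536/263 H=873984/172265] → run D
t=13: vr[A=2048/423 D=755200/111249 E=2048/423 F=1536/263 H=873984/172265] → run A
t=14: vr[A=1024/141 D=755200/111249 E=2048/423 F=1536/263 H=873984/172265] → run E
t=15: vr[A=1024/141 D=755200/111249 E=1024/141 F=1536/263 H=873984/172265] → run H
t=16: vr[A=1024/141 D=755200/111249 E=1024/141 F=1536/263 H=1143296/172265] → run F
t=17: vr[A=1024/141 D=755200/111249 E=1024/141 F=2048/263 H=1143296/172265] → run H
t=18: vr[A=1024/141 D=755200/111249 E=1024/141 F=2048/263 H=1412608/172265] → run D
t=19: vr[A=1024/141 D=341504/37083 E=1024/141 F=2048/263 H=1412608/172265] → run A
t=20: vr[D=341504/37083 E=1024/141 F=2048/263 H=1412608/172265] → run E
t=21: vr[D=341504/37083 E=4096/423 F=2048/263 H=1412608/172265] → run F
t=22: vr[D=341504/37083 E=4096/423 F=2560/263 H=1412608/172265] → run H
t=23: vr[D=341504/37083 E=4096/423 F=2560/263 H=336384/34453] → run D
t=24: vr[D=1293824/111249 E=4096/423 F=2560/263 H=336384/34453] → run E
t=25: vr[D=1293824/111249 E=5120/423 F=2560/263 H=336384/34453] → run F
t=26: vr[D=1293824/111249 E=5120/423 F=3072/263 H=336384/34453] → run H
t=27: vr[D=1293824/111249 E=5120/423 F=3072/263 H=1951232/172265] → run H
t=28: vr[D=1293824/111249 E=5120/423 F=3072/263 H=2220544/172265] → run D
t=29: vr[D=1563136/111249 E=5120/423 F=3072/263 H=2220544/172265] → run F
t=30: vr[D=1563136/111249 E=5120/423 F=3584/263 H=2220544/172265] → run E
t=31: vr[D=1563136/111249 E=2048/141 F=3584/263 H=2220544/172265] → run H
t=32: vr[D=1563136/111249 E=2048/141 F=3584/263] → run F
t=33: vr[D=1563136/111249 E=2048/141 F=4096/263] → run D
t=34: vr[D=610816/37083 E=2048/141 F=4096/263] → run E
t=35: vr[D=610816/37083 E=7168/423 F=4096/263] → run F
t=36: vr[D=610816/37083 E=7168/423] → run D
t=37: vr[E=7168/423] → run E
t=38: (idle)
t=39: (idle)
t=40: (idle)
t=41: (idle)
t=42: (idle)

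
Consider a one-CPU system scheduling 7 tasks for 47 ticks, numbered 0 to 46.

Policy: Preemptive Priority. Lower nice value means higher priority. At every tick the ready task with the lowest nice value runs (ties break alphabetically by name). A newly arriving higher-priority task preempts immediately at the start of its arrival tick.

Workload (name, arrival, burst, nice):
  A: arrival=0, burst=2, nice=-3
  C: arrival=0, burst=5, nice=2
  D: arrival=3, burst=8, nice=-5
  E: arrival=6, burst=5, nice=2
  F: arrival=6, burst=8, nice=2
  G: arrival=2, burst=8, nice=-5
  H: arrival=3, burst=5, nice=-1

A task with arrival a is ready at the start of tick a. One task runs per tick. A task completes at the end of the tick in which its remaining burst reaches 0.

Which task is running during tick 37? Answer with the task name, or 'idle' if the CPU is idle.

running at tick 37 = F

t=0: ready={A,C} → run A
t=1: ready={A,C} → run A
t=2: ready={C,G} → run G
t=3: ready={C,D,G,H} → run D
t=4: ready={C,D,G,H} → run D
t=5: ready={C,D,G,H} → run D
t=6: ready={C,D,E,F,G,H} → run D
t=7: ready={C,D,E,F,G,H} → run D
t=8: ready={C,D,E,F,G,H} → run D
t=9: ready={C,D,E,F,G,H} → run D
t=10: ready={C,D,E,F,G,H} → run D
t=11: ready={C,E,F,G,H} → run G
t=12: ready={C,E,F,G,H} → run G
t=13: ready={C,E,F,G,H} → run G
t=14: ready={C,E,F,G,H} → run G
t=15: ready={C,E,F,G,H} → run G
t=16: ready={C,E,F,G,H} → run G
t=17: ready={C,E,F,G,H} → run G
t=18: ready={C,E,F,H} → run H
t=19: ready={C,E,F,H} → run H
t=20: ready={C,E,F,H} → run H
t=21: ready={C,E,F,H} → run H
t=22: ready={C,E,F,H} → run H
t=23: ready={C,E,F} → run C
t=24: ready={C,E,F} → run C
t=25: ready={C,E,F} → run C
t=26: ready={C,E,F} → run C
t=27: ready={C,E,F} → run C
t=28: ready={E,F} → run E
t=29: ready={E,F} → run E
t=30: ready={E,F} → run E
t=31: ready={E,F} → run E
t=32: ready={E,F} → run E
t=33: ready={F} → run F
t=34: ready={F} → run F
t=35: ready={F} → run F
t=36: ready={F} → run F
t=37: ready={F} → run F
t=38: ready={F} → run F
t=39: ready={F} → run F
t=40: ready={F} → run F
t=41: (idle)
t=42: (idle)
t=43: (idle)
t=44: (idle)
t=45: (idle)
t=46: (idle)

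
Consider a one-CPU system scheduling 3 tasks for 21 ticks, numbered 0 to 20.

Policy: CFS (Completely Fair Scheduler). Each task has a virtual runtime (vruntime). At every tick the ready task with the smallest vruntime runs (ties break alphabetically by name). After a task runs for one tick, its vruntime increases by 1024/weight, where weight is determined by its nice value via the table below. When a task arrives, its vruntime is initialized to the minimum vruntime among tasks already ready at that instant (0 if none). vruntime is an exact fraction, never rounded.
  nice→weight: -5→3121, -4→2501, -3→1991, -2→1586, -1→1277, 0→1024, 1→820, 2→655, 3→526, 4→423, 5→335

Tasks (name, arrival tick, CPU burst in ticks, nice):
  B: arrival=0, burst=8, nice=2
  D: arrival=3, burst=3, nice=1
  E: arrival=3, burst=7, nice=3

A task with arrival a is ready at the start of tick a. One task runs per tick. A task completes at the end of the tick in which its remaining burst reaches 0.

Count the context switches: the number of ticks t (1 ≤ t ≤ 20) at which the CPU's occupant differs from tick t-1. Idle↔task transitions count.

t=0: vr[B=0] → run B
t=1: vr[B=1024/655] → run B
t=2: vr[B=2048/655] → run B
t=3: vr[B=3072/655 D=3072/655 E=3072/655] → run B
t=4: vr[B=4096/655 D=3072/655 E=3072/655] → run D
t=5: vr[B=4096/655 D=159488/26855 E=3072/655] → run E
t=6: vr[B=4096/655 D=159488/26855 E=1143296/172265] → run D
t=7: vr[B=4096/655 D=193024/26855 E=1143296/172265] → run B
t=8: vr[B=1024/131 D=193024/26855 E=1143296/172265] → run E
t=9: vr[B=1024/131 D=193024/26855 E=1478656/172265] → run D
t=10: vr[B=1024/131 E=1478656/172265] → run B
t=11: vr[B=6144/655 E=1478656/172265] → run E
t=12: vr[B=6144/655 E=1814016/172265] → run B
t=13: vr[B=7168/655 E=1814016/172265] → run E
t=14: vr[B=7168/655 E=2149376/172265] → run B
t=15: vr[E=2149376/172265] → run E
t=16: vr[E=2484736/172265] → run E
t=17: vr[E=2820096/172265] → run E
t=18: (idle)
t=19: (idle)
t=20: (idle)

context switches = 13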